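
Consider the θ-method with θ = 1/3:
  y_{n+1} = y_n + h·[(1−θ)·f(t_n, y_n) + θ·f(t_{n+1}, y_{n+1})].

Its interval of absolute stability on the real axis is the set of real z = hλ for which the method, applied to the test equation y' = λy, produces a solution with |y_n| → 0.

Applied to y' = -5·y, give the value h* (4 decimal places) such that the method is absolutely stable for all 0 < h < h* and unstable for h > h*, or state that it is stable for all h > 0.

(-6.0000,0); λ=-5 ⇒ h* = (6)/5 = 1.2000.

With y'=λy (z=hλ):
  y_{n+1} = y_n + z·[2/3·y_n + 1/3·y_{n+1}] ⇒ (1 − 1/3z)y_{n+1} = (1 + 2/3z)y_n
  ⇒ R(z) = (1 + 2/3z)/(1 − 1/3z).

Boundary: |R(x)|=1, x<0.
x=-1.41: |R|=0.0408
R=−1: 1+2/3x = −1+1/3x ⇒ -1/3x=2 ⇒ x=2/(-1/3)=-6.0000
Confirm numerically:
  x=-5.369: |R|=0.92460 <1
  x=-5.065: |R|=0.88407 <1
  x=-4.597: |R|=0.81532 <1
  x=-2.940: |R|=0.48485 <1
  x=-6.557: |R|=1.05828 >1
  x=-6.305: |R|=1.03278 >1
Stable set (-6.0000, 0).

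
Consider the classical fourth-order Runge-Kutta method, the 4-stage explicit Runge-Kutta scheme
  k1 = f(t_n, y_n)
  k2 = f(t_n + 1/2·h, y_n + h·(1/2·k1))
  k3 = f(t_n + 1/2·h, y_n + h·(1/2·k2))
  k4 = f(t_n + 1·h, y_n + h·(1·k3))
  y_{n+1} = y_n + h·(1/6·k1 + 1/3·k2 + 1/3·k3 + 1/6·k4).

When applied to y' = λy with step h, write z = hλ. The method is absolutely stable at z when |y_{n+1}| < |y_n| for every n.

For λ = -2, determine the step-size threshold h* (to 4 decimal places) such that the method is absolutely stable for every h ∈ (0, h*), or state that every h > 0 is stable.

With y'=λy (z=hλ):
  order 4, 4-stage ⇒ R(z)=1+z+z^2/2+z^3/6+z^4/24
  (e.g. R(-1.48)=0.27481, |R|=0.27481)

Boundary: |R(x)|=1, x<0.
x=-1.48: |R|=0.2748
|R(-2.67)|=0.8396 |R(-1.78)|=0.2825 |R(-1.19)|=0.3207
Bisect:
  x_lo=-3.3541 |R|=2.2553  x_hi=-0.3248 |R|=0.7227
  mid=-1.83943 |R|=0.29204 →hi
  mid=-2.59676 |R|=0.75102 →hi
  mid=-2.97542 |R|=1.32659 →lo
  mid=-2.78609 |R|=1.00120 →lo
  mid=-2.69142 |R|=0.86745 →hi
  mid=-2.73875 |R|=0.93207 →hi
  mid=-2.76242 |R|=0.96606 →hi
  mid=-2.77425 |R|=0.98348 →hi
  mid=-2.78017 |R|=0.99230 →hi
  mid=-2.78313 |R|=0.99674 →hi
  ...
  [-2.78535,-2.78516] ⇒ x*=-2.7853
Stable set (-2.7853, 0).

(-2.7853,0); λ=-2 ⇒ h* = 1.3926.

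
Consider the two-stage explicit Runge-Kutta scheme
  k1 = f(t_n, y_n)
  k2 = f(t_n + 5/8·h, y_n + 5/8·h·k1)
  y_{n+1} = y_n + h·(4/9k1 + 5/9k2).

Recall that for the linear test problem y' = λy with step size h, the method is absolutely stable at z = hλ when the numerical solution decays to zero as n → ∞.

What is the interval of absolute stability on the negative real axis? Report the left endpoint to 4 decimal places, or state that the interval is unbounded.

z∈(-2.8800,0).

With y'=λy (z=hλ):
  k1=λy_n ⇒ h·k1=z·y_n;  k2=λ(1+5/8z)y_n ⇒ h·k2=z(1+5/8z)y_n
  y_{n+1}/y_n = 1 + 4/9z + 5/9z(1+5/8z) = 1 + z + 25/72z²
  Hence R(z) = 1 + z + 25/72z².

Find x<0 with |R(x)|<1.
x=-0.98: |R|=0.3535
R=1: x+25/72x²=0 ⇒ x=−72/25=-2.8800; min R=1−1/(4·25/72)=0.2800>−1
Confirm numerically:
  x=-2.817: |R|=0.93838 <1
  x=-2.422: |R|=0.61483 <1
  x=-1.803: |R|=0.32575 <1
  x=-1.703: |R|=0.30402 <1
  x=-3.476: |R|=1.71934 >1
  x=-3.176: |R|=1.32642 >1
  x=-2.975: |R|=1.09813 >1
Stable set (-2.8800, 0).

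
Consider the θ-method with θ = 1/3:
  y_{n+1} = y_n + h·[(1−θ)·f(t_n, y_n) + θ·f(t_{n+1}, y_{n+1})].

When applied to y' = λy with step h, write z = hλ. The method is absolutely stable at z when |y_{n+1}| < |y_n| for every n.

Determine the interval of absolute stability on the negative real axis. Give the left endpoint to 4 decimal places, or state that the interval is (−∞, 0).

(-6.0000, 0).

Test eqn y'=λy, z=hλ:
  y_{n+1} = y_n + z·[2/3·y_n + 1/3·y_{n+1}] ⇒ (1 − 1/3z)y_{n+1} = (1 + 2/3z)y_n
  Hence R(z) = (1 + 2/3z)/(1 − 1/3z).

Find x<0 with |R(x)|<1.
x=-0.98: |R|=0.2613
R=−1: 1+2/3x = −1+1/3x ⇒ -1/3x=2 ⇒ x=2/(-1/3)=-6.0000
Confirm numerically:
  x=-5.830: |R|=0.98075 <1
  x=-4.370: |R|=0.77883 <1
  x=-3.333: |R|=0.57887 <1
  x=-6.406: |R|=1.04316 >1
  x=-6.296: |R|=1.03184 >1
So |R|<1 on (-6.0000, 0).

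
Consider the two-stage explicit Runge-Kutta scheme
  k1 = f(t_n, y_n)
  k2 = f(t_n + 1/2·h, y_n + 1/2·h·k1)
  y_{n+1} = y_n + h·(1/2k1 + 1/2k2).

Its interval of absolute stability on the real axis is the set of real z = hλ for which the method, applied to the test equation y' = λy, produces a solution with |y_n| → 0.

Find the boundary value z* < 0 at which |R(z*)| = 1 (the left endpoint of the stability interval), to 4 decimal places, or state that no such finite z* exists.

left endpoint -4.0000.

With y'=λy (z=hλ):
  k1=λy_n ⇒ h·k1=z·y_n;  k2=λ(1+1/2z)y_n ⇒ h·k2=z(1+1/2z)y_n
  y_{n+1}/y_n = 1 + 1/2z + 1/2z(1+1/2z) = 1 + z + 1/4z²
  ⇒ R(z) = 1 + z + 1/4z².

Solve |R(x)|<1 on ℝ⁻.
x=-1.72: |R|=0.0196
R=1: x+1/4x²=0 ⇒ x=−4=-4.0000; min R=1−1/(4·1/4)=0.0000>−1
Confirm numerically:
  x=-3.871: |R|=0.87516 <1
  x=-1.954: |R|=0.00053 <1
  x=-1.734: |R|=0.01769 <1
  x=-4.238: |R|=1.25216 >1
  x=-4.194: |R|=1.20341 >1
Stable set (-4.0000, 0).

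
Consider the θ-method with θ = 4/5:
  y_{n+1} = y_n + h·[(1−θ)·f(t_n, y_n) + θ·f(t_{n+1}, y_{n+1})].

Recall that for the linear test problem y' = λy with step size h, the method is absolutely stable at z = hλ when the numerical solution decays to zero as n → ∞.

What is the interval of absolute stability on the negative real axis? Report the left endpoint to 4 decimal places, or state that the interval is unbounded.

(−∞, 0) — no finite endpoint.

Set f=λy, z=hλ:
  y_{n+1} = y_n + z·[1/5·y_n + 4/5·y_{n+1}] ⇒ (1 − 4/5z)y_{n+1} = (1 + 1/5z)y_n
  R(z) = (1 + 1/5z)/(1 − 4/5z).

Solve |R(x)|<1 on ℝ⁻.
x=-1.73: |R|=0.2743
x=-2: |R|=0.2308
x=-10: |R|=0.1111
x=-100: |R|=0.2346
θ=4/5≥1/2 ⇒ |1+1/5x|<|1−4/5x| ∀x<0 ⇒ stable on all of ℝ⁻.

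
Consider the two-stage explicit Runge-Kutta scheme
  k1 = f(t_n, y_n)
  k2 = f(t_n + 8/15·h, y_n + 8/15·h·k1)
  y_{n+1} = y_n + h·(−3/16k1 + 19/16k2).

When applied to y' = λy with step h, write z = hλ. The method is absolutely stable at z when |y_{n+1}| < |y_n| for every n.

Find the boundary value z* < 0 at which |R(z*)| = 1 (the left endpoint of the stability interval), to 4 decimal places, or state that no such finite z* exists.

Set f=λy, z=hλ:
  k1=λy_n ⇒ h·k1=z·y_n;  k2=λ(1+8/15z)y_n ⇒ h·k2=z(1+8/15z)y_n
  y_{n+1}/y_n = 1 − 3/16z + 19/16z(1+8/15z) = 1 + z + 19/30z²
  Hence R(z) = 1 + z + 19/30z².

Boundary: |R(x)|=1, x<0.
x=-1.3: |R|=0.7703
R=1: x+19/30x²=0 ⇒ x=−30/19=-1.5789; min R=1−1/(4·19/30)=0.6053>−1
Confirm numerically:
  x=-1.365: |R|=0.81504 <1
  x=-1.298: |R|=0.76904 <1
  x=-0.922: |R|=0.61639 <1
  x=-0.666: |R|=0.61492 <1
  x=-1.971: |R|=1.48940 >1
  x=-1.961: |R|=1.47450 >1
  x=-1.683: |R|=1.11091 >1
Stable set (-1.5789, 0).

left endpoint -1.5789.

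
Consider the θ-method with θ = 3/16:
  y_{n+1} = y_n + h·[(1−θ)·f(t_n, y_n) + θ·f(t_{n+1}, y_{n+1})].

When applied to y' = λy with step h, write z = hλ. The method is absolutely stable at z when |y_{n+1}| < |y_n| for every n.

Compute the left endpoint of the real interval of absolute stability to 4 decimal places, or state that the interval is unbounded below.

With y'=λy (z=hλ):
  y_{n+1} = y_n + z·[13/16·y_n + 3/16·y_{n+1}] ⇒ (1 − 3/16z)y_{n+1} = (1 + 13/16z)y_n
  ⇒ R(z) = (1 + 13/16z)/(1 − 3/16z).

Find x<0 with |R(x)|<1.
x=-0.32: |R|=0.6981
R=−1: 1+13/16x = −1+3/16x ⇒ -5/8x=2 ⇒ x=2/(-5/8)=-3.2000
Confirm numerically:
  x=-2.975: |R|=0.90973 <1
  x=-2.224: |R|=0.56951 <1
  x=-1.910: |R|=0.40635 <1
  x=-1.659: |R|=0.26539 <1
  x=-3.587: |R|=1.14461 >1
  x=-3.448: |R|=1.09414 >1
  x=-3.233: |R|=1.01284 >1
Stable set (-3.2000, 0).

z* = -3.2000.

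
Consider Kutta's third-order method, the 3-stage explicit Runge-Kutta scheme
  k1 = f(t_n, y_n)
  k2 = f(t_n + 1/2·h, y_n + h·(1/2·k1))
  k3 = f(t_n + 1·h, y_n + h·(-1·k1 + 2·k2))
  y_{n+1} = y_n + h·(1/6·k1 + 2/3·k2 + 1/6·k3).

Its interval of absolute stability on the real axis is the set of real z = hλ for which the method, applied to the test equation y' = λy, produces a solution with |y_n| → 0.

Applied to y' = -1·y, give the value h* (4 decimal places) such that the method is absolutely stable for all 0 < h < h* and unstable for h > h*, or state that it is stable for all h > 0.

(-2.5127,0); λ=-1 ⇒ h* = 2.5127.

Set f=λy, z=hλ:
  order 3, 3-stage ⇒ R(z)=1+z+z^2/2+z^3/6
  (e.g. R(-0.42)=0.65585, |R|=0.65585)

Find x<0 with |R(x)|<1.
x=-0.42: |R|=0.6559
|R(-1.08)|=0.2932 |R(-0.65)|=0.5155 |R(-0.55)|=0.5735
Bisect:
  x_lo=-2.9826 |R|=1.9568  x_hi=-0.2009 |R|=0.8179
  mid=-1.59177 |R|=0.00291 →hi
  mid=-2.28718 |R|=0.66570 →hi
  mid=-2.63489 |R|=1.21242 →lo
  mid=-2.46104 |R|=0.91698 →hi
  mid=-2.54796 |R|=1.05885 →lo
  mid=-2.50450 |R|=0.98649 →hi
  mid=-2.52623 |R|=1.02231 →lo
  mid=-2.51536 |R|=1.00431 →lo
  mid=-2.50993 |R|=0.99538 →hi
  ...
  [-2.51282,-2.51265] ⇒ x*=-2.5127
Interval (-2.5127, 0).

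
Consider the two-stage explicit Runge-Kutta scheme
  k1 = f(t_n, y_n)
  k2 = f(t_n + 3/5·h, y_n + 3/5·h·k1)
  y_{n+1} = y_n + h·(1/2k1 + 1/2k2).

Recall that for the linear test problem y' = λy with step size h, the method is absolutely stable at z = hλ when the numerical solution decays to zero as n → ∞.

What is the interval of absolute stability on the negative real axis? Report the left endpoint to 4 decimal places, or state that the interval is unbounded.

(-3.3333, 0).

On y'=λy, z=hλ:
  k1=λy_n ⇒ h·k1=z·y_n;  k2=λ(1+3/5z)y_n ⇒ h·k2=z(1+3/5z)y_n
  y_{n+1}/y_n = 1 + 1/2z + 1/2z(1+3/5z) = 1 + z + 3/10z²
  ⇒ R(z) = 1 + z + 3/10z².

Solve |R(x)|<1 on ℝ⁻.
x=-1.16: |R|=0.2437
R=1: x+3/10x²=0 ⇒ x=−10/3=-3.3333; min R=1−1/(4·3/10)=0.1667>−1
Confirm numerically:
  x=-3.087: |R|=0.77187 <1
  x=-2.346: |R|=0.30511 <1
  x=-1.993: |R|=0.19861 <1
  x=-3.719: |R|=1.43029 >1
  x=-3.696: |R|=1.40212 >1
  x=-3.489: |R|=1.16294 >1
Stable set (-3.3333, 0).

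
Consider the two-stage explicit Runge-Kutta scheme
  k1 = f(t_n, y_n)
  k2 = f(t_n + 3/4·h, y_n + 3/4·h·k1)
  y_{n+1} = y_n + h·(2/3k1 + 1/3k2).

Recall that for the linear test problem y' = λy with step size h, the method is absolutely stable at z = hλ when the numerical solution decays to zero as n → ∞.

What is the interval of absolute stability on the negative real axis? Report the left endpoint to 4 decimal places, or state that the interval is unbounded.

z∈(-4.0000,0).

Test eqn y'=λy, z=hλ:
  k1=λy_n ⇒ h·k1=z·y_n;  k2=λ(1+3/4z)y_n ⇒ h·k2=z(1+3/4z)y_n
  y_{n+1}/y_n = 1 + 2/3z + 1/3z(1+3/4z) = 1 + z + 1/4z²
  ⇒ R(z) = 1 + z + 1/4z².

Boundary: |R(x)|=1, x<0.
x=-0.85: |R|=0.3306
R=1: x+1/4x²=0 ⇒ x=−4=-4.0000; min R=1−1/(4·1/4)=0.0000>−1
Confirm numerically:
  x=-3.255: |R|=0.39376 <1
  x=-2.346: |R|=0.02993 <1
  x=-1.844: |R|=0.00608 <1
  x=-4.563: |R|=1.64224 >1
  x=-4.305: |R|=1.32826 >1
Interval (-4.0000, 0).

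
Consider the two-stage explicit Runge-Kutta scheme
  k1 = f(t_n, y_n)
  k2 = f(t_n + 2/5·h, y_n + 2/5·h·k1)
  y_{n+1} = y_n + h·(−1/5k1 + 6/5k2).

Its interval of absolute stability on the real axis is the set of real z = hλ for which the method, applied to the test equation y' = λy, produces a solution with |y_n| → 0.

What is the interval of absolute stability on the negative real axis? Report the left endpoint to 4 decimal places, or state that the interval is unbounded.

(-2.0833, 0).

With y'=λy (z=hλ):
  k1=λy_n ⇒ h·k1=z·y_n;  k2=λ(1+2/5z)y_n ⇒ h·k2=z(1+2/5z)y_n
  y_{n+1}/y_n = 1 − 1/5z + 6/5z(1+2/5z) = 1 + z + 12/25z²
  ⇒ R(z) = 1 + z + 12/25z².

Boundary: |R(x)|=1, x<0.
x=-0.74: |R|=0.5228
R=1: x+12/25x²=0 ⇒ x=−25/12=-2.0833; min R=1−1/(4·12/25)=0.4792>−1
Confirm numerically:
  x=-1.911: |R|=0.84192 <1
  x=-1.380: |R|=0.53411 <1
  x=-1.249: |R|=0.49980 <1
  x=-1.121: |R|=0.48219 <1
  x=-2.601: |R|=1.64630 >1
  x=-2.325: |R|=1.26970 >1
Stable set (-2.0833, 0).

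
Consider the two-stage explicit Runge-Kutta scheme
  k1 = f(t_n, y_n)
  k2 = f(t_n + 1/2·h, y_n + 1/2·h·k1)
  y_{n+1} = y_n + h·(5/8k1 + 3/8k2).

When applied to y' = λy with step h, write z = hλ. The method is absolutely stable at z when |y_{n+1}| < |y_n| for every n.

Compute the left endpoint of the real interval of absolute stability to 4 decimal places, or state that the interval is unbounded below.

Test eqn y'=λy, z=hλ:
  k1=λy_n ⇒ h·k1=z·y_n;  k2=λ(1+1/2z)y_n ⇒ h·k2=z(1+1/2z)y_n
  y_{n+1}/y_n = 1 + 5/8z + 3/8z(1+1/2z) = 1 + z + 3/16z²
  R(z) = 1 + z + 3/16z².

Boundary: |R(x)|=1, x<0.
x=-1.45: |R|=0.0558
R=1: x+3/16x²=0 ⇒ x=−16/3=-5.3333; min R=1−1/(4·3/16)=-0.3333>−1
Confirm numerically:
  x=-5.177: |R|=0.84825 <1
  x=-5.057: |R|=0.73798 <1
  x=-3.683: |R|=0.13966 <1
  x=-2.163: |R|=0.28577 <1
  x=-5.797: |R|=1.50398 >1
  x=-5.623: |R|=1.30540 >1
Stable set (-5.3333, 0).

left endpoint -5.3333.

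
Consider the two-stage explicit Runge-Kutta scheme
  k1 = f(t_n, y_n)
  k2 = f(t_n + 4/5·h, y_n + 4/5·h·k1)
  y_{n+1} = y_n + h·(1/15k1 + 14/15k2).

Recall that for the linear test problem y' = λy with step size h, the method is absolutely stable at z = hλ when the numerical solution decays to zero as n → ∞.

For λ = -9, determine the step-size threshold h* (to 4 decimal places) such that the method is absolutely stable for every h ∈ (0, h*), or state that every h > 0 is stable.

(-1.3393,0); λ=-9 ⇒ h* = (75/56)/9 = 0.1488.

Test eqn y'=λy, z=hλ:
  k1=λy_n ⇒ h·k1=z·y_n;  k2=λ(1+4/5z)y_n ⇒ h·k2=z(1+4/5z)y_n
  y_{n+1}/y_n = 1 + 1/15z + 14/15z(1+4/5z) = 1 + z + 56/75z²
  so R(z) = 1 + z + 56/75z².

Boundary: |R(x)|=1, x<0.
x=-0.88: |R|=0.6982
R=1: x+56/75x²=0 ⇒ x=−75/56=-1.3393; min R=1−1/(4·56/75)=0.6652>−1
Confirm numerically:
  x=-1.026: |R|=0.76000 <1
  x=-0.929: |R|=0.71540 <1
  x=-0.712: |R|=0.66652 <1
  x=-0.666: |R|=0.66519 <1
  x=-1.916: |R|=1.82506 >1
  x=-1.615: |R|=1.33247 >1
  x=-1.482: |R|=1.15792 >1
Interval (-1.3393, 0).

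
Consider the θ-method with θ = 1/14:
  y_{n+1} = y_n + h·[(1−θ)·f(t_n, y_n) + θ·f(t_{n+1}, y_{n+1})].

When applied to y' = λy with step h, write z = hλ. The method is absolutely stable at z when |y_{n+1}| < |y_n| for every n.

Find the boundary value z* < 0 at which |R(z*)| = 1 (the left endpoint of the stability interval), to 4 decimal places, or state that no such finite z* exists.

On y'=λy, z=hλ:
  y_{n+1} = y_n + z·[13/14·y_n + 1/14·y_{n+1}] ⇒ (1 − 1/14z)y_{n+1} = (1 + 13/14z)y_n
  so R(z) = (1 + 13/14z)/(1 − 1/14z).

Find x<0 with |R(x)|<1.
x=-0.46: |R|=0.5546
R=−1: 1+13/14x = −1+1/14x ⇒ -6/7x=2 ⇒ x=2/(-6/7)=-2.3333
Confirm numerically:
  x=-2.164: |R|=0.87429 <1
  x=-2.099: |R|=0.82533 <1
  x=-1.840: |R|=0.62626 <1
  x=-1.022: |R|=0.04753 <1
  x=-2.855: |R|=1.37140 >1
  x=-2.718: |R|=1.27611 >1
  x=-2.370: |R|=1.02688 >1
So |R|<1 on (-2.3333, 0).

left endpoint -2.3333.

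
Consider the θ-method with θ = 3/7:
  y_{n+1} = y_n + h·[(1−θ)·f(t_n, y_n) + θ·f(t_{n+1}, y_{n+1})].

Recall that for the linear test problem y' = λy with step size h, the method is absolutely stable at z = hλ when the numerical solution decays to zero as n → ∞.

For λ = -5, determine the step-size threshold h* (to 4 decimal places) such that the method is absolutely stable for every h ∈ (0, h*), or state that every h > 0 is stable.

Test eqn y'=λy, z=hλ:
  y_{n+1} = y_n + z·[4/7·y_n + 3/7·y_{n+1}] ⇒ (1 − 3/7z)y_{n+1} = (1 + 4/7z)y_n
  R(z) = (1 + 4/7z)/(1 − 3/7z).

Find x<0 with |R(x)|<1.
x=-1.04: |R|=0.2806
R=−1: 1+4/7x = −1+3/7x ⇒ -1/7x=2 ⇒ x=2/(-1/7)=-14.0000
Confirm numerically:
  x=-12.770: |R|=0.97285 <1
  x=-8.276: |R|=0.82016 <1
  x=-8.238: |R|=0.81831 <1
  x=-7.740: |R|=0.79285 <1
  x=-14.572: |R|=1.01128 >1
  x=-14.120: |R|=1.00243 >1
So |R|<1 on (-14.0000, 0).

(-14.0000,0); λ=-5 ⇒ h* = (14)/5 = 2.8000.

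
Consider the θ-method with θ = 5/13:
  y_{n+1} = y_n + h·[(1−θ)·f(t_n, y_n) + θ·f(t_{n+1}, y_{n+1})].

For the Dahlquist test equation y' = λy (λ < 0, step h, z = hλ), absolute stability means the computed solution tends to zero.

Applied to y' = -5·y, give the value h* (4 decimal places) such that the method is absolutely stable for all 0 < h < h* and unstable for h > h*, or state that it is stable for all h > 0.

(-8.6667,0); λ=-5 ⇒ h* = (26/3)/5 = 1.7333.

With y'=λy (z=hλ):
  y_{n+1} = y_n + z·[8/13·y_n + 5/13·y_{n+1}] ⇒ (1 − 5/13z)y_{n+1} = (1 + 8/13z)y_n
  ⇒ R(z) = (1 + 8/13z)/(1 − 5/13z).

Boundary: |R(x)|=1, x<0.
x=-0.84: |R|=0.3651
R=−1: 1+8/13x = −1+5/13x ⇒ -3/13x=2 ⇒ x=2/(-3/13)=-8.6667
Confirm numerically:
  x=-5.523: |R|=0.76780 <1
  x=-5.148: |R|=0.72752 <1
  x=-4.740: |R|=0.67902 <1
  x=-3.468: |R|=0.48596 <1
  x=-9.102: |R|=1.02232 >1
  x=-9.021: |R|=1.01829 >1
So |R|<1 on (-8.6667, 0).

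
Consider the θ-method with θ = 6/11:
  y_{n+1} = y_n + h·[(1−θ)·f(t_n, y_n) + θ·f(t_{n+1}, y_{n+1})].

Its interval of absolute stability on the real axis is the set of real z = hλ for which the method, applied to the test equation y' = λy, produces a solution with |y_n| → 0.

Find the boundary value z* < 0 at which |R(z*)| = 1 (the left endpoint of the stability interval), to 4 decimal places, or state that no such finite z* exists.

Set f=λy, z=hλ:
  y_{n+1} = y_n + z·[5/11·y_n + 6/11·y_{n+1}] ⇒ (1 − 6/11z)y_{n+1} = (1 + 5/11z)y_n
  R(z) = (1 + 5/11z)/(1 − 6/11z).

Boundary: |R(x)|=1, x<0.
x=-1.35: |R|=0.2225
x=-2: |R|=0.0435
x=-10: |R|=0.5493
x=-100: |R|=0.8003
θ=6/11≥1/2 ⇒ |1+5/11x|<|1−6/11x| ∀x<0 ⇒ unbounded interval.

(−∞, 0) — no finite endpoint.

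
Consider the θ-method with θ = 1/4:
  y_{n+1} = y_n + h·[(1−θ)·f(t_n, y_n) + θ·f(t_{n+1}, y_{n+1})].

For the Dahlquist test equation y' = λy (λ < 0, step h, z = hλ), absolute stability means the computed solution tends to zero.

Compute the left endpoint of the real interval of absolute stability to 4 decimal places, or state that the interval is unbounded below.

z* = -4.0000.

Test eqn y'=λy, z=hλ:
  y_{n+1} = y_n + z·[3/4·y_n + 1/4·y_{n+1}] ⇒ (1 − 1/4z)y_{n+1} = (1 + 3/4z)y_n
  R(z) = (1 + 3/4z)/(1 − 1/4z).

Boundary: |R(x)|=1, x<0.
x=-0.58: |R|=0.4934
R=−1: 1+3/4x = −1+1/4x ⇒ -1/2x=2 ⇒ x=2/(-1/2)=-4.0000
Confirm numerically:
  x=-3.979: |R|=0.99474 <1
  x=-3.779: |R|=0.94318 <1
  x=-3.569: |R|=0.88611 <1
  x=-1.759: |R|=0.22174 <1
  x=-4.535: |R|=1.12537 >1
  x=-4.442: |R|=1.10471 >1
Interval (-4.0000, 0).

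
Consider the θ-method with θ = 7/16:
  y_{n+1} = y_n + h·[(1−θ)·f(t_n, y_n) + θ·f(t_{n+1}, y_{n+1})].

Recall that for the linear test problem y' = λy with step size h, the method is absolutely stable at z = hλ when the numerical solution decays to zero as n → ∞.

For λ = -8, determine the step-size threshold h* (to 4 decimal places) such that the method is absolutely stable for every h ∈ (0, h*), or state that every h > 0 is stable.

(-16.0000,0); λ=-8 ⇒ h* = (16)/8 = 2.0000.

On y'=λy, z=hλ:
  y_{n+1} = y_n + z·[9/16·y_n + 7/16·y_{n+1}] ⇒ (1 − 7/16z)y_{n+1} = (1 + 9/16z)y_n
  Hence R(z) = (1 + 9/16z)/(1 − 7/16z).

Boundary: |R(x)|=1, x<0.
x=-0.96: |R|=0.3239
R=−1: 1+9/16x = −1+7/16x ⇒ -1/8x=2 ⇒ x=2/(-1/8)=-16.0000
Confirm numerically:
  x=-13.584: |R|=0.95650 <1
  x=-10.182: |R|=0.86667 <1
  x=-9.339: |R|=0.83628 <1
  x=-16.268: |R|=1.00413 >1
  x=-16.130: |R|=1.00202 >1
So |R|<1 on (-16.0000, 0).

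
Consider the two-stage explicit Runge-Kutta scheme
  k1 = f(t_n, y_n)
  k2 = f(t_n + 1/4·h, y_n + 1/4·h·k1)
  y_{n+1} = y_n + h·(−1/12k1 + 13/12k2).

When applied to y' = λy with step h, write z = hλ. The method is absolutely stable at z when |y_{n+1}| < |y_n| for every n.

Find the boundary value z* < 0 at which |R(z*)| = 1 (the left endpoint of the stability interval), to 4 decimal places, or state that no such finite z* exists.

z* = -3.6923.

Set f=λy, z=hλ:
  k1=λy_n ⇒ h·k1=z·y_n;  k2=λ(1+1/4z)y_n ⇒ h·k2=z(1+1/4z)y_n
  y_{n+1}/y_n = 1 − 1/12z + 13/12z(1+1/4z) = 1 + z + 13/48z²
  so R(z) = 1 + z + 13/48z².

Boundary: |R(x)|=1, x<0.
x=-1.31: |R|=0.1548
R=1: x+13/48x²=0 ⇒ x=−48/13=-3.6923; min R=1−1/(4·13/48)=0.0769>−1
Confirm numerically:
  x=-2.671: |R|=0.26119 <1
  x=-2.390: |R|=0.15703 <1
  x=-1.776: |R|=0.07826 <1
  x=-4.148: |R|=1.51193 >1
  x=-3.995: |R|=1.32751 >1
  x=-3.908: |R|=1.22829 >1
Stable set (-3.6923, 0).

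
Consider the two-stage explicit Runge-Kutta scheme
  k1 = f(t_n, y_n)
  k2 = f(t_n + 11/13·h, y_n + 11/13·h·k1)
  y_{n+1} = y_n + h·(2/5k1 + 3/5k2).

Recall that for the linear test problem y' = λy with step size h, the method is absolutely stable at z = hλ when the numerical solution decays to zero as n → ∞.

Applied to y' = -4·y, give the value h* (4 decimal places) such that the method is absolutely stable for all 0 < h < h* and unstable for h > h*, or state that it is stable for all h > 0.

(-1.9697,0); λ=-4 ⇒ h* = (65/33)/4 = 0.4924.

Test eqn y'=λy, z=hλ:
  k1=λy_n ⇒ h·k1=z·y_n;  k2=λ(1+11/13z)y_n ⇒ h·k2=z(1+11/13z)y_n
  y_{n+1}/y_n = 1 + 2/5z + 3/5z(1+11/13z) = 1 + z + 33/65z²
  ⇒ R(z) = 1 + z + 33/65z².

Find x<0 with |R(x)|<1.
x=-1.06: |R|=0.5104
R=1: x+33/65x²=0 ⇒ x=−65/33=-1.9697; min R=1−1/(4·33/65)=0.5076>−1
Confirm numerically:
  x=-1.591: |R|=0.69411 <1
  x=-1.359: |R|=0.57865 <1
  x=-1.085: |R|=0.51267 <1
  x=-2.259: |R|=1.33179 >1
  x=-2.207: |R|=1.26589 >1
  x=-2.094: |R|=1.13215 >1
Interval (-1.9697, 0).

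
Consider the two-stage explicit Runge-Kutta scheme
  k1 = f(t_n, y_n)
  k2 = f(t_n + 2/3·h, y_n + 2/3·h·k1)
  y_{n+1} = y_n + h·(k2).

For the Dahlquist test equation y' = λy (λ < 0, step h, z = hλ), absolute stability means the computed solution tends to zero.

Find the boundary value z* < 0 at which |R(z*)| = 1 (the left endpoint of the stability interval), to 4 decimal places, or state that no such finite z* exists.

With y'=λy (z=hλ):
  k1=λy_n ⇒ h·k1=z·y_n;  k2=λ(1+2/3z)y_n ⇒ h·k2=z(1+2/3z)y_n
  y_{n+1}/y_n = 1 + z(1+2/3z) = 1 + z + 2/3z²
  so R(z) = 1 + z + 2/3z².

Solve |R(x)|<1 on ℝ⁻.
x=-1.69: |R|=1.2141
R=1: x+2/3x²=0 ⇒ x=−3/2=-1.5000; min R=1−1/(4·2/3)=0.6250>−1
Confirm numerically:
  x=-1.123: |R|=0.71775 <1
  x=-1.079: |R|=0.69716 <1
  x=-0.891: |R|=0.63825 <1
  x=-0.752: |R|=0.62500 <1
  x=-2.029: |R|=1.71556 >1
  x=-1.723: |R|=1.25615 >1
Stable set (-1.5000, 0).

left endpoint -1.5000.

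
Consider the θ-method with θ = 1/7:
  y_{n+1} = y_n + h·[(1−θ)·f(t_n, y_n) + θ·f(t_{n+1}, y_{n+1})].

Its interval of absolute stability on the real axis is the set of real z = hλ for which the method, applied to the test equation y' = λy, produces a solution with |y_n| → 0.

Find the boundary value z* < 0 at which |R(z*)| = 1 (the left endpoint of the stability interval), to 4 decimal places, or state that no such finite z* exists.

On y'=λy, z=hλ:
  y_{n+1} = y_n + z·[6/7·y_n + 1/7·y_{n+1}] ⇒ (1 − 1/7z)y_{n+1} = (1 + 6/7z)y_n
  Hence R(z) = (1 + 6/7z)/(1 − 1/7z).

Boundary: |R(x)|=1, x<0.
x=-0.98: |R|=0.1404
R=−1: 1+6/7x = −1+1/7x ⇒ -5/7x=2 ⇒ x=2/(-5/7)=-2.8000
Confirm numerically:
  x=-2.730: |R|=0.96403 <1
  x=-2.678: |R|=0.93697 <1
  x=-2.326: |R|=0.74587 <1
  x=-2.209: |R|=0.67912 <1
  x=-3.025: |R|=1.11222 >1
  x=-2.940: |R|=1.07042 >1
  x=-2.863: |R|=1.03194 >1
Interval (-2.8000, 0).

z* = -2.8000.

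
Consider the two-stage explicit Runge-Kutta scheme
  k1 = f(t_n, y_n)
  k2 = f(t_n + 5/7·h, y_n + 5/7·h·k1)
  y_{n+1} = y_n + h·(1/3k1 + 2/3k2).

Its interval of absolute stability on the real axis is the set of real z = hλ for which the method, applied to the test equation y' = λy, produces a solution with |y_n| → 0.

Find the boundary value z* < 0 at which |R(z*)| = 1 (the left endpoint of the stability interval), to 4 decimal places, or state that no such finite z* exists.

With y'=λy (z=hλ):
  k1=λy_n ⇒ h·k1=z·y_n;  k2=λ(1+5/7z)y_n ⇒ h·k2=z(1+5/7z)y_n
  y_{n+1}/y_n = 1 + 1/3z + 2/3z(1+5/7z) = 1 + z + 10/21z²
  R(z) = 1 + z + 10/21z².

Need |R(x)|<1, x<0.
x=-1.37: |R|=0.5238
R=1: x+10/21x²=0 ⇒ x=−21/10=-2.1000; min R=1−1/(4·10/21)=0.4750>−1
Confirm numerically:
  x=-1.634: |R|=0.63741 <1
  x=-1.394: |R|=0.53135 <1
  x=-1.393: |R|=0.53102 <1
  x=-2.627: |R|=1.65925 >1
  x=-2.610: |R|=1.63386 >1
Stable set (-2.1000, 0).

z* = -2.1000.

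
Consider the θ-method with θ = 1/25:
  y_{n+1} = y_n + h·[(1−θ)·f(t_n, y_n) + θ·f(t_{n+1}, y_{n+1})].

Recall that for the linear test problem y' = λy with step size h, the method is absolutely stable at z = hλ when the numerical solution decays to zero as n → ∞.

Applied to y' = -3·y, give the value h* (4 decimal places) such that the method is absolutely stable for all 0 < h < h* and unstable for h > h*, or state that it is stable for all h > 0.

With y'=λy (z=hλ):
  y_{n+1} = y_n + z·[24/25·y_n + 1/25·y_{n+1}] ⇒ (1 − 1/25z)y_{n+1} = (1 + 24/25z)y_n
  Hence R(z) = (1 + 24/25z)/(1 − 1/25z).

Solve |R(x)|<1 on ℝ⁻.
x=-0.43: |R|=0.5773
R=−1: 1+24/25x = −1+1/25x ⇒ -23/25x=2 ⇒ x=2/(-23/25)=-2.1739
Confirm numerically:
  x=-1.170: |R|=0.11769 <1
  x=-1.046: |R|=0.00399 <1
  x=-0.999: |R|=0.03939 <1
  x=-2.540: |R|=1.30574 >1
  x=-2.272: |R|=1.08272 >1
Stable set (-2.1739, 0).

(-2.1739,0); λ=-3 ⇒ h* = (50/23)/3 = 0.7246.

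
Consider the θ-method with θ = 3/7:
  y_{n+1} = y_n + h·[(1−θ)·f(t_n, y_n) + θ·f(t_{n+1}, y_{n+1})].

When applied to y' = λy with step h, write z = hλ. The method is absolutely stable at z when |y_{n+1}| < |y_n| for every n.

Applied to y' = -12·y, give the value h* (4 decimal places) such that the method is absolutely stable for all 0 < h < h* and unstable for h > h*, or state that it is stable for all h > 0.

With y'=λy (z=hλ):
  y_{n+1} = y_n + z·[4/7·y_n + 3/7·y_{n+1}] ⇒ (1 − 3/7z)y_{n+1} = (1 + 4/7z)y_n
  Hence R(z) = (1 + 4/7z)/(1 − 3/7z).

Find x<0 with |R(x)|<1.
x=-1.66: |R|=0.0301
R=−1: 1+4/7x = −1+3/7x ⇒ -1/7x=2 ⇒ x=2/(-1/7)=-14.0000
Confirm numerically:
  x=-10.908: |R|=0.92216 <1
  x=-6.530: |R|=0.71907 <1
  x=-5.716: |R|=0.65695 <1
  x=-14.243: |R|=1.00489 >1
  x=-14.157: |R|=1.00317 >1
Interval (-14.0000, 0).

(-14.0000,0); λ=-12 ⇒ h* = (14)/12 = 1.1667.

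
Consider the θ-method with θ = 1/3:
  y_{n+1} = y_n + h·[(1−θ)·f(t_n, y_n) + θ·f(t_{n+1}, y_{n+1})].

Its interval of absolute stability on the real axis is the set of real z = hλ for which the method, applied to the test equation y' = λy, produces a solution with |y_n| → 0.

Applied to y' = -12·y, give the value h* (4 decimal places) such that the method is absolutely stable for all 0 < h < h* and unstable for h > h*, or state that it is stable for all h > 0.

Test eqn y'=λy, z=hλ:
  y_{n+1} = y_n + z·[2/3·y_n + 1/3·y_{n+1}] ⇒ (1 − 1/3z)y_{n+1} = (1 + 2/3z)y_n
  R(z) = (1 + 2/3z)/(1 − 1/3z).

Need |R(x)|<1, x<0.
x=-1.27: |R|=0.1077
R=−1: 1+2/3x = −1+1/3x ⇒ -1/3x=2 ⇒ x=2/(-1/3)=-6.0000
Confirm numerically:
  x=-4.333: |R|=0.77267 <1
  x=-3.560: |R|=0.62805 <1
  x=-3.116: |R|=0.52845 <1
  x=-2.714: |R|=0.42492 <1
  x=-6.567: |R|=1.05927 >1
  x=-6.451: |R|=1.04772 >1
  x=-6.159: |R|=1.01736 >1
Interval (-6.0000, 0).

(-6.0000,0); λ=-12 ⇒ h* = (6)/12 = 0.5000.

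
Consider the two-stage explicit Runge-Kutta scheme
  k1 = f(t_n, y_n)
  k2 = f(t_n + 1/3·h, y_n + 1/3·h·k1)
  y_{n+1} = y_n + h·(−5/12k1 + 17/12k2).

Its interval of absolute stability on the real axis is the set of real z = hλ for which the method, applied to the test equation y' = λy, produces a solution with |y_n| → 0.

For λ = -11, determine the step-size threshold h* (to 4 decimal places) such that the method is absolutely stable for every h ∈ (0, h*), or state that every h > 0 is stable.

With y'=λy (z=hλ):
  k1=λy_n ⇒ h·k1=z·y_n;  k2=λ(1+1/3z)y_n ⇒ h·k2=z(1+1/3z)y_n
  y_{n+1}/y_n = 1 − 5/12z + 17/12z(1+1/3z) = 1 + z + 17/36z²
  so R(z) = 1 + z + 17/36z².

Solve |R(x)|<1 on ℝ⁻.
x=-1.28: |R|=0.4937
R=1: x+17/36x²=0 ⇒ x=−36/17=-2.1176; min R=1−1/(4·17/36)=0.4706>−1
Confirm numerically:
  x=-1.860: |R|=0.77370 <1
  x=-1.498: |R|=0.56167 <1
  x=-0.939: |R|=0.47737 <1
  x=-2.670: |R|=1.69642 >1
  x=-2.228: |R|=1.11610 >1
  x=-2.161: |R|=1.04424 >1
So |R|<1 on (-2.1176, 0).

(-2.1176,0); λ=-11 ⇒ h* = (36/17)/11 = 0.1925.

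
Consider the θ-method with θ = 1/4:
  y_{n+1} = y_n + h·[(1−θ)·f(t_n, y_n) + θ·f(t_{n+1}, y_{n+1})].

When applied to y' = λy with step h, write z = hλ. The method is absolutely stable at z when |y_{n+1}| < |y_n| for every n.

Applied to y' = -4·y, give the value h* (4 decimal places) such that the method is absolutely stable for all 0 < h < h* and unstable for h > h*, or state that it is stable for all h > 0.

Set f=λy, z=hλ:
  y_{n+1} = y_n + z·[3/4·y_n + 1/4·y_{n+1}] ⇒ (1 − 1/4z)y_{n+1} = (1 + 3/4z)y_n
  so R(z) = (1 + 3/4z)/(1 − 1/4z).

Solve |R(x)|<1 on ℝ⁻.
x=-0.4: |R|=0.6364
R=−1: 1+3/4x = −1+1/4x ⇒ -1/2x=2 ⇒ x=2/(-1/2)=-4.0000
Confirm numerically:
  x=-3.633: |R|=0.90384 <1
  x=-3.205: |R|=0.77932 <1
  x=-2.079: |R|=0.36799 <1
  x=-4.455: |R|=1.10763 >1
  x=-4.399: |R|=1.09501 >1
  x=-4.180: |R|=1.04401 >1
Interval (-4.0000, 0).

(-4.0000,0); λ=-4 ⇒ h* = (4)/4 = 1.0000.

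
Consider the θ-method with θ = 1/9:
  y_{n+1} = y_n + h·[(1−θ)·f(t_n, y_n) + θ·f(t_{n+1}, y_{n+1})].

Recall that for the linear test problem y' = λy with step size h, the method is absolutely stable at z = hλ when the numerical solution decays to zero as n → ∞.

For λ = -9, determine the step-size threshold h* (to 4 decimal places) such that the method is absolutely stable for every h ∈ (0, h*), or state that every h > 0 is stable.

(-2.5714,0); λ=-9 ⇒ h* = (18/7)/9 = 0.2857.

Set f=λy, z=hλ:
  y_{n+1} = y_n + z·[8/9·y_n + 1/9·y_{n+1}] ⇒ (1 − 1/9z)y_{n+1} = (1 + 8/9z)y_n
  Hence R(z) = (1 + 8/9z)/(1 − 1/9z).

Boundary: |R(x)|=1, x<0.
x=-0.87: |R|=0.2067
R=−1: 1+8/9x = −1+1/9x ⇒ -7/9x=2 ⇒ x=2/(-7/9)=-2.5714
Confirm numerically:
  x=-1.920: |R|=0.58242 <1
  x=-1.872: |R|=0.54967 <1
  x=-1.111: |R|=0.01108 <1
  x=-1.049: |R|=0.06050 <1
  x=-2.996: |R|=1.24775 >1
  x=-2.819: |R|=1.14663 >1
  x=-2.718: |R|=1.08756 >1
So |R|<1 on (-2.5714, 0).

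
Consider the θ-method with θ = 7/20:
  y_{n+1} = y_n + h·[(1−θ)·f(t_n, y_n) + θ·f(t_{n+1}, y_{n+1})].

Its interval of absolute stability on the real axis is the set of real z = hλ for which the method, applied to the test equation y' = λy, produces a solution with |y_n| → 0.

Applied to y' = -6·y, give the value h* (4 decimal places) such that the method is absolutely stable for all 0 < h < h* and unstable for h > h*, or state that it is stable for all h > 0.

(-6.6667,0); λ=-6 ⇒ h* = (20/3)/6 = 1.1111.

Test eqn y'=λy, z=hλ:
  y_{n+1} = y_n + z·[13/20·y_n + 7/20·y_{n+1}] ⇒ (1 − 7/20z)y_{n+1} = (1 + 13/20z)y_n
  so R(z) = (1 + 13/20z)/(1 − 7/20z).

Boundary: |R(x)|=1, x<0.
x=-1.32: |R|=0.0971
R=−1: 1+13/20x = −1+7/20x ⇒ -3/10x=2 ⇒ x=2/(-3/10)=-6.6667
Confirm numerically:
  x=-6.393: |R|=0.97464 <1
  x=-5.646: |R|=0.89711 <1
  x=-5.369: |R|=0.86479 <1
  x=-3.769: |R|=0.62516 <1
  x=-6.926: |R|=1.02272 >1
  x=-6.739: |R|=1.00646 >1
Stable set (-6.6667, 0).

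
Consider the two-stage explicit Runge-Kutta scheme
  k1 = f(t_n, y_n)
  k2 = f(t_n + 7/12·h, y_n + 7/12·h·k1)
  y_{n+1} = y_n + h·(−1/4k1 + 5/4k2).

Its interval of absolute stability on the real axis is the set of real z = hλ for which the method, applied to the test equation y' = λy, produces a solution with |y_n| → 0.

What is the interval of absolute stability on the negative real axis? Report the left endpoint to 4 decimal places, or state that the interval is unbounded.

With y'=λy (z=hλ):
  k1=λy_n ⇒ h·k1=z·y_n;  k2=λ(1+7/12z)y_n ⇒ h·k2=z(1+7/12z)y_n
  y_{n+1}/y_n = 1 − 1/4z + 5/4z(1+7/12z) = 1 + z + 35/48z²
  ⇒ R(z) = 1 + z + 35/48z².

Find x<0 with |R(x)|<1.
x=-1.52: |R|=1.1647
R=1: x+35/48x²=0 ⇒ x=−48/35=-1.3714; min R=1−1/(4·35/48)=0.6571>−1
Confirm numerically:
  x=-1.159: |R|=0.82048 <1
  x=-1.141: |R|=0.80829 <1
  x=-0.685: |R|=0.65714 <1
  x=-0.665: |R|=0.65746 <1
  x=-1.863: |R|=1.66777 >1
  x=-1.662: |R|=1.35214 >1
Interval (-1.3714, 0).

(-1.3714, 0).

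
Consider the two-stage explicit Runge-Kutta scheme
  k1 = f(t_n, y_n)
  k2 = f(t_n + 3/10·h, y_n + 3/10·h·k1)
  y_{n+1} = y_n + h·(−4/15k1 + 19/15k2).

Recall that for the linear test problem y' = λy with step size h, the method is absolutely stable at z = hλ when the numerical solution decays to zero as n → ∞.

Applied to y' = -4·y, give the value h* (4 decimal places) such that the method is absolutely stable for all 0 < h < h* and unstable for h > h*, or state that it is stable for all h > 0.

Test eqn y'=λy, z=hλ:
  k1=λy_n ⇒ h·k1=z·y_n;  k2=λ(1+3/10z)y_n ⇒ h·k2=z(1+3/10z)y_n
  y_{n+1}/y_n = 1 − 4/15z + 19/15z(1+3/10z) = 1 + z + 19/50z²
  ⇒ R(z) = 1 + z + 19/50z².

Find x<0 with |R(x)|<1.
x=-0.88: |R|=0.4143
R=1: x+19/50x²=0 ⇒ x=−50/19=-2.6316; min R=1−1/(4·19/50)=0.3421>−1
Confirm numerically:
  x=-2.565: |R|=0.93511 <1
  x=-1.931: |R|=0.48593 <1
  x=-1.519: |R|=0.35780 <1
  x=-1.233: |R|=0.34471 <1
  x=-3.186: |R|=1.67123 >1
  x=-3.043: |R|=1.47574 >1
Stable set (-2.6316, 0).

(-2.6316,0); λ=-4 ⇒ h* = (50/19)/4 = 0.6579.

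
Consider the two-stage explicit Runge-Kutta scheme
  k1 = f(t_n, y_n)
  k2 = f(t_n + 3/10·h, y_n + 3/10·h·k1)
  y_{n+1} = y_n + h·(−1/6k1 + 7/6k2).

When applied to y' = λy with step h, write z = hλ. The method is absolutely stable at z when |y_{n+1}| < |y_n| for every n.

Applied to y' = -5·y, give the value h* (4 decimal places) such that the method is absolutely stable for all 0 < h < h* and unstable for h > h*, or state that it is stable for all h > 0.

(-2.8571,0); λ=-5 ⇒ h* = (20/7)/5 = 0.5714.

Set f=λy, z=hλ:
  k1=λy_n ⇒ h·k1=z·y_n;  k2=λ(1+3/10z)y_n ⇒ h·k2=z(1+3/10z)y_n
  y_{n+1}/y_n = 1 − 1/6z + 7/6z(1+3/10z) = 1 + z + 7/20z²
  so R(z) = 1 + z + 7/20z².

Need |R(x)|<1, x<0.
x=-0.48: |R|=0.6006
R=1: x+7/20x²=0 ⇒ x=−20/7=-2.8571; min R=1−1/(4·7/20)=0.2857>−1
Confirm numerically:
  x=-2.819: |R|=0.96237 <1
  x=-2.619: |R|=0.78171 <1
  x=-1.304: |R|=0.29115 <1
  x=-1.256: |R|=0.29614 <1
  x=-2.917: |R|=1.06111 >1
  x=-2.897: |R|=1.04041 >1
Interval (-2.8571, 0).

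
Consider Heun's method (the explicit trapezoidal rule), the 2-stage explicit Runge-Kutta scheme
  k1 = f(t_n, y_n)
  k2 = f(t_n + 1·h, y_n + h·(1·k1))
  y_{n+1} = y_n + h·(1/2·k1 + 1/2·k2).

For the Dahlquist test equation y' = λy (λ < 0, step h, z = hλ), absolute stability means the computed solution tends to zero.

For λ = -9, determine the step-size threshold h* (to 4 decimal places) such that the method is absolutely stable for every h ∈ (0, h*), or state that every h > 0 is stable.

(-2.0000,0); λ=-9 ⇒ h* = 0.2222.

Set f=λy, z=hλ:
  order 2, 2-stage ⇒ R(z)=1+z+z^2/2
  (e.g. R(-1.67)=0.72445, |R|=0.72445)

Need |R(x)|<1, x<0.
x=-1.67: |R|=0.7244
|R(-1.48)|=0.6152 |R(-1.09)|=0.5040 |R(-0.98)|=0.5002
Bisect:
  x_lo=-2.6672 |R|=1.8898  x_hi=-0.3828 |R|=0.6904
  mid=-1.52504 |R|=0.63783 →hi
  mid=-2.09613 |R|=1.10075 →lo
  mid=-1.81058 |R|=0.82852 →hi
  mid=-1.95336 |R|=0.95445 →hi
  mid=-2.02474 |R|=1.02505 →lo
  mid=-1.98905 |R|=0.98911 →hi
  mid=-2.00690 |R|=1.00692 →lo
  mid=-1.99797 |R|=0.99798 →hi
  mid=-2.00244 |R|=1.00244 →lo
  mid=-2.00020 |R|=1.00020 →lo
  ...
  [-2.00007,-1.99993] ⇒ x*=-2.0000
So |R|<1 on (-2.0000, 0).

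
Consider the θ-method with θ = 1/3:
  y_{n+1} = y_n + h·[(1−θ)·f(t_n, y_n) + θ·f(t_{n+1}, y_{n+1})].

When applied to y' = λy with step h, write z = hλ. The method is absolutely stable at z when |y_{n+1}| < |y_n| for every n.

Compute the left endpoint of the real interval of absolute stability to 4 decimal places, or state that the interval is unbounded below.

z* = -6.0000.

With y'=λy (z=hλ):
  y_{n+1} = y_n + z·[2/3·y_n + 1/3·y_{n+1}] ⇒ (1 − 1/3z)y_{n+1} = (1 + 2/3z)y_n
  R(z) = (1 + 2/3z)/(1 − 1/3z).

Boundary: |R(x)|=1, x<0.
x=-0.5: |R|=0.5714
R=−1: 1+2/3x = −1+1/3x ⇒ -1/3x=2 ⇒ x=2/(-1/3)=-6.0000
Confirm numerically:
  x=-5.668: |R|=0.96170 <1
  x=-5.306: |R|=0.91645 <1
  x=-5.138: |R|=0.89408 <1
  x=-3.490: |R|=0.61325 <1
  x=-6.429: |R|=1.04550 >1
  x=-6.399: |R|=1.04245 >1
Interval (-6.0000, 0).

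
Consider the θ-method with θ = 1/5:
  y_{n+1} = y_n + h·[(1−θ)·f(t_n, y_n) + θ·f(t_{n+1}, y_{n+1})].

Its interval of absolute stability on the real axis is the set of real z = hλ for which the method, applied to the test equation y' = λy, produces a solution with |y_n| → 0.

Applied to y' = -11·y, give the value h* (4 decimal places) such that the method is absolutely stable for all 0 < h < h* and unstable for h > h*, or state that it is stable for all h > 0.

(-3.3333,0); λ=-11 ⇒ h* = (10/3)/11 = 0.3030.

Test eqn y'=λy, z=hλ:
  y_{n+1} = y_n + z·[4/5·y_n + 1/5·y_{n+1}] ⇒ (1 − 1/5z)y_{n+1} = (1 + 4/5z)y_n
  Hence R(z) = (1 + 4/5z)/(1 − 1/5z).

Solve |R(x)|<1 on ℝ⁻.
x=-0.75: |R|=0.3478
R=−1: 1+4/5x = −1+1/5x ⇒ -3/5x=2 ⇒ x=2/(-3/5)=-3.3333
Confirm numerically:
  x=-2.401: |R|=0.62208 <1
  x=-2.364: |R|=0.60511 <1
  x=-1.505: |R|=0.15680 <1
  x=-3.877: |R|=1.18373 >1
  x=-3.582: |R|=1.08693 >1
So |R|<1 on (-3.3333, 0).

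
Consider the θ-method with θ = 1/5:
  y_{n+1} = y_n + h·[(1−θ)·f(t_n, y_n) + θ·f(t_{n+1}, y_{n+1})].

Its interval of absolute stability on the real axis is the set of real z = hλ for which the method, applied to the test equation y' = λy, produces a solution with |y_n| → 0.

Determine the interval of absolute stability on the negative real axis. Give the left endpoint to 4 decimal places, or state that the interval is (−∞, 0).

(-3.3333, 0).

With y'=λy (z=hλ):
  y_{n+1} = y_n + z·[4/5·y_n + 1/5·y_{n+1}] ⇒ (1 − 1/5z)y_{n+1} = (1 + 4/5z)y_n
  ⇒ R(z) = (1 + 4/5z)/(1 − 1/5z).

Need |R(x)|<1, x<0.
x=-0.9: |R|=0.2373
R=−1: 1+4/5x = −1+1/5x ⇒ -3/5x=2 ⇒ x=2/(-3/5)=-3.3333
Confirm numerically:
  x=-3.163: |R|=0.93740 <1
  x=-2.748: |R|=0.77336 <1
  x=-2.432: |R|=0.63617 <1
  x=-1.727: |R|=0.28363 <1
  x=-3.747: |R|=1.14188 >1
  x=-3.546: |R|=1.07465 >1
  x=-3.523: |R|=1.06676 >1
Stable set (-3.3333, 0).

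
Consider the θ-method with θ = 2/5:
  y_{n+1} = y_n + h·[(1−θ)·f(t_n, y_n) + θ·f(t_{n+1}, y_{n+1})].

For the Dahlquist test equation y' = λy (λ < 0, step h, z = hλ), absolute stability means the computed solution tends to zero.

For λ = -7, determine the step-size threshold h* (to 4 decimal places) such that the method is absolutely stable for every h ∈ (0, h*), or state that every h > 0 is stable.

With y'=λy (z=hλ):
  y_{n+1} = y_n + z·[3/5·y_n + 2/5·y_{n+1}] ⇒ (1 − 2/5z)y_{n+1} = (1 + 3/5z)y_n
  Hence R(z) = (1 + 3/5z)/(1 − 2/5z).

Solve |R(x)|<1 on ℝ⁻.
x=-1.04: |R|=0.2655
R=−1: 1+3/5x = −1+2/5x ⇒ -1/5x=2 ⇒ x=2/(-1/5)=-10.0000
Confirm numerically:
  x=-9.614: |R|=0.98407 <1
  x=-9.130: |R|=0.96260 <1
  x=-8.099: |R|=0.91032 <1
  x=-10.581: |R|=1.02221 >1
  x=-10.504: |R|=1.01938 >1
Stable set (-10.0000, 0).

(-10.0000,0); λ=-7 ⇒ h* = (10)/7 = 1.4286.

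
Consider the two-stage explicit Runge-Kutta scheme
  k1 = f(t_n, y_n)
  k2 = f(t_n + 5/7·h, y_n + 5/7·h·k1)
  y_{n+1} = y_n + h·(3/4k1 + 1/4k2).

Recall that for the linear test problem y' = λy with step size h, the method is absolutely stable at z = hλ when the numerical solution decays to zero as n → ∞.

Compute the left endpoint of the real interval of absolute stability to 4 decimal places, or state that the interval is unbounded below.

With y'=λy (z=hλ):
  k1=λy_n ⇒ h·k1=z·y_n;  k2=λ(1+5/7z)y_n ⇒ h·k2=z(1+5/7z)y_n
  y_{n+1}/y_n = 1 + 3/4z + 1/4z(1+5/7z) = 1 + z + 5/28z²
  R(z) = 1 + z + 5/28z².

Find x<0 with |R(x)|<1.
x=-1.14: |R|=0.0921
R=1: x+5/28x²=0 ⇒ x=−28/5=-5.6000; min R=1−1/(4·5/28)=-0.4000>−1
Confirm numerically:
  x=-4.851: |R|=0.35118 <1
  x=-4.397: |R|=0.05543 <1
  x=-3.627: |R|=0.27787 <1
  x=-5.888: |R|=1.30281 >1
  x=-5.876: |R|=1.28960 >1
  x=-5.745: |R|=1.14875 >1
Stable set (-5.6000, 0).

z* = -5.6000.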